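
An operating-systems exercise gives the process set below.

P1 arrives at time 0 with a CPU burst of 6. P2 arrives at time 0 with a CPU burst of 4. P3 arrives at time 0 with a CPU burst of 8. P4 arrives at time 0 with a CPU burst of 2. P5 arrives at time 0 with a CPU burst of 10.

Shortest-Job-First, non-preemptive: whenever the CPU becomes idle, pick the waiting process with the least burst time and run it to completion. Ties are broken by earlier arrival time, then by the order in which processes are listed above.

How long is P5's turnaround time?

30

Timeline: | P4 0-2 | P2 2-6 | P1 6-12 | P3 12-20 | P5 20-30 |
Completion: P1=12  P2=6  P3=20  P4=2  P5=30
Turnaround (C−A): P1=12  P2=6  P3=20  P4=2  P5=30
Turnaround(P5) = completion − arrival = 30 − 0 = 30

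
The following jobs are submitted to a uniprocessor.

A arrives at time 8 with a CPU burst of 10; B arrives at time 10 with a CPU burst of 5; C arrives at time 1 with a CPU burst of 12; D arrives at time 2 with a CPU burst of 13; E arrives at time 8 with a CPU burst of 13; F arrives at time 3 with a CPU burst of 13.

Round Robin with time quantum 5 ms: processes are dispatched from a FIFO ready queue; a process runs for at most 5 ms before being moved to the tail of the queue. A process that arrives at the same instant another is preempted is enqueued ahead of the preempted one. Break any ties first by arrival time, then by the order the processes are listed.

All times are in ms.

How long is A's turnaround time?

45

Schedule: | idle 0-1 | C 1-6 | D 6-11 | F 11-16 | C 16-21 | A 21-26 | E 26-31 | B 31-36 | D 36-41 | F 41-46 | C 46-48 | A 48-53 | E 53-58 | D 58-61 | F 61-64 | E 64-67 |
Completion: A=53  B=36  C=48  D=61  E=67  F=64
Turnaround(A) = completion − arrival = 53 − 8 = 45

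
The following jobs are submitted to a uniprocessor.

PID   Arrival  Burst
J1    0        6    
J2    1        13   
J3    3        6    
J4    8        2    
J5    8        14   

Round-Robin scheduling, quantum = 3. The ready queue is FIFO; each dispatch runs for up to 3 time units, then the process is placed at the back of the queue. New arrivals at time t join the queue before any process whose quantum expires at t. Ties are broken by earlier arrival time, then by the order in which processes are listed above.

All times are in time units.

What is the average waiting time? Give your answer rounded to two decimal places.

13.60

Timeline: | J1 0-3 | J2 3-6 | J3 6-9 | J1 9-12 | J2 12-15 | J4 15-17 | J5 17-20 | J3 20-23 | J2 23-26 | J5 26-29 | J2 29-32 | J5 32-35 | J2 35-36 | J5 36-41 |
Completion: J1=12  J2=36  J3=23  J4=17  J5=41
Turnaround (C−A): J1=12  J2=35  J3=20  J4=9  J5=33
Waiting times: J1=6, J2=22, J3=14, J4=7, J5=19
Average waiting = (6+22+14+7+19) / 5 = 68/5 = 13.60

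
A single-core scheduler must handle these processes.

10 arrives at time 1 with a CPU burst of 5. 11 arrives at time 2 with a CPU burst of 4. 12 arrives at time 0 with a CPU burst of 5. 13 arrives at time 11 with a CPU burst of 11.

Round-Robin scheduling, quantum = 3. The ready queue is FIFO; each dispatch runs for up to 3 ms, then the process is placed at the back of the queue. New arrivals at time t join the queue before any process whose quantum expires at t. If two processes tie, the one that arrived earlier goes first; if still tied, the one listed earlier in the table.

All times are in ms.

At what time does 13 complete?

25

Timeline: | 12 0-3 | 10 3-6 | 11 6-9 | 12 9-11 | 10 11-13 | 11 13-14 | 13 14-25 |
Completion: 10=13  11=14  12=11  13=25
Turnaround (C−A): 10=12  11=12  12=11  13=14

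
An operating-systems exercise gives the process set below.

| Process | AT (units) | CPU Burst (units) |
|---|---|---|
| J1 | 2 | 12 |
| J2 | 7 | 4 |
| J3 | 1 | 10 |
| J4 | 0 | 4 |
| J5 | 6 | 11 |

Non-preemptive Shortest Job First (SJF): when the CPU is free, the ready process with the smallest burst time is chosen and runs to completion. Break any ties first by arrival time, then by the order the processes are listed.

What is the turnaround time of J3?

Schedule: | J4 0-4 | J3 4-14 | J2 14-18 | J5 18-29 | J1 29-41 |
Completion: J1=41  J2=18  J3=14  J4=4  J5=29
Turnaround (C−A): J1=39  J2=11  J3=13  J4=4  J5=23
Turnaround(J3) = completion − arrival = 14 − 1 = 13

13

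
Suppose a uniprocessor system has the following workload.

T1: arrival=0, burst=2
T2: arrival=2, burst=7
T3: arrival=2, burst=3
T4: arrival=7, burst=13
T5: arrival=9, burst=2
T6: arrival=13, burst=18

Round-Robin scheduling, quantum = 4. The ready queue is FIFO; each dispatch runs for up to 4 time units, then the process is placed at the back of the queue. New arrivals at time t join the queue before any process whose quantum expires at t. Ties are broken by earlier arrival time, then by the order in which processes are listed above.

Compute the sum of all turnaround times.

Schedule: | T1 0-2 | T2 2-6 | T3 6-9 | T2 9-12 | T4 12-16 | T5 16-18 | T6 18-22 | T4 22-26 | T6 26-30 | T4 30-34 | T6 34-38 | T4 38-39 | T6 39-45 |
Completion: T1=2  T2=12  T3=9  T4=39  T5=18  T6=45
Turnaround = completion − arrival: T1=2, T2=10, T3=7, T4=32, T5=9, T6=32
Total turnaround = 2 + 10 + 7 + 32 + 9 + 32 = 92

92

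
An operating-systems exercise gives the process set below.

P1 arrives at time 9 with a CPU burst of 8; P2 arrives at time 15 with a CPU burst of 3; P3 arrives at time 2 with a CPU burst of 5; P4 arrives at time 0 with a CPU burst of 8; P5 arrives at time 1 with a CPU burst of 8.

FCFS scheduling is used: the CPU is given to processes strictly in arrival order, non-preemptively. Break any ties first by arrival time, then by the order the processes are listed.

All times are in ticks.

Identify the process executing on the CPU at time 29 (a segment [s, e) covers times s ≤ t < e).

P2

Schedule: | P4 0-8 | P5 8-16 | P3 16-21 | P1 21-29 | P2 29-32 |
Completion: P1=29  P2=32  P3=21  P4=8  P5=16
Turnaround (C−A): P1=20  P2=17  P3=19  P4=8  P5=15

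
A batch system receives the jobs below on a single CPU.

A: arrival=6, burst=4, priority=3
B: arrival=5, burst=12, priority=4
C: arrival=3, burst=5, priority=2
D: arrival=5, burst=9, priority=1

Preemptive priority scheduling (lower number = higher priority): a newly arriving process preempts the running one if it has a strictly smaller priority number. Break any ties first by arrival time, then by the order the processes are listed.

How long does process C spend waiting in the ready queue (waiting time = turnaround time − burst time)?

Schedule: | idle 0-3 | C 3-5 | D 5-14 | C 14-17 | A 17-21 | B 21-33 |
Completion: A=21  B=33  C=17  D=14
Turnaround (C−A): A=15  B=28  C=14  D=9
Waiting(C) = turnaround − burst = 14 − 5 = 9

9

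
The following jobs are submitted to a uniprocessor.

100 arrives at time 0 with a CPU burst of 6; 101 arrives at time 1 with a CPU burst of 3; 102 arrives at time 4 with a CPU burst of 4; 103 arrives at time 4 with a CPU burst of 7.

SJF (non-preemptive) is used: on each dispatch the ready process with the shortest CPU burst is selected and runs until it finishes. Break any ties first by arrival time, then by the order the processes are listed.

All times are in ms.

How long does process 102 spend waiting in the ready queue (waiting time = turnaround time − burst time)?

Gantt: | 100 0-6 | 101 6-9 | 102 9-13 | 103 13-20 |
Completion: 100=6  101=9  102=13  103=20
Turnaround (C−A): 100=6  101=8  102=9  103=16
Waiting(102) = turnaround − burst = 9 − 4 = 5

5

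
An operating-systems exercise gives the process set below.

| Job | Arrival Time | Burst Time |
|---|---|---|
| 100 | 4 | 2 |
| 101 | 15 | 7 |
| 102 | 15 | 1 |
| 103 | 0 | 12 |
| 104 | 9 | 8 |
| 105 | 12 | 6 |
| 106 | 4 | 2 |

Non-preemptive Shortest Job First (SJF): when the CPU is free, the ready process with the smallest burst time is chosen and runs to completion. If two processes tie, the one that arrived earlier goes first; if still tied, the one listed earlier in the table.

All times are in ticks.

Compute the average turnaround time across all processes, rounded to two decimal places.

Timeline: | 103 0-12 | 100 12-14 | 106 14-16 | 102 16-17 | 105 17-23 | 101 23-30 | 104 30-38 |
Completion: 100=14  101=30  102=17  103=12  104=38  105=23  106=16
Turnaround (C−A): 100=10  101=15  102=2  103=12  104=29  105=11  106=12
Turnaround times: 100=10, 101=15, 102=2, 103=12, 104=29, 105=11, 106=12
Average turnaround = (10+15+2+12+29+11+12) / 7 = 91/7 = 13.00

13.00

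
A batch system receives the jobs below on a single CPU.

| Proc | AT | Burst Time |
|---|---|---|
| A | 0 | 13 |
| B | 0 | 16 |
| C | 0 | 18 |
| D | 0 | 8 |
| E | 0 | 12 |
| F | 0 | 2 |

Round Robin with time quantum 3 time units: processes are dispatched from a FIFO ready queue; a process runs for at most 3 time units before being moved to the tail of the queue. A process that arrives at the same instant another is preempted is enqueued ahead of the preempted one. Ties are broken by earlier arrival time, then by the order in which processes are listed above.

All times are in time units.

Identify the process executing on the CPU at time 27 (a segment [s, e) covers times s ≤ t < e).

Schedule: | A 0-3 | B 3-6 | C 6-9 | D 9-12 | E 12-15 | F 15-17 | A 17-20 | B 20-23 | C 23-26 | D 26-29 | E 29-32 | A 32-35 | B 35-38 | C 38-41 | D 41-43 | E 43-46 | A 46-49 | B 49-52 | C 52-55 | E 55-58 | A 58-59 | B 59-62 | C 62-65 | B 65-66 | C 66-69 |
Completion: A=59  B=66  C=69  D=43  E=58  F=17

D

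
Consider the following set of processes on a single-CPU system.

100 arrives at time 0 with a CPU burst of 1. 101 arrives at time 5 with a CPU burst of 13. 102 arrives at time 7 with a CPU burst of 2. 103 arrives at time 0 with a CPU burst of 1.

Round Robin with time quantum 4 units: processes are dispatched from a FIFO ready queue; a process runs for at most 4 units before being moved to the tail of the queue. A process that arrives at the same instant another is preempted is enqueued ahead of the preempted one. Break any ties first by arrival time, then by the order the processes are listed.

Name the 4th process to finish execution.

Timeline: | 100 0-1 | 103 1-2 | idle 2-5 | 101 5-9 | 102 9-11 | 101 11-20 |
Completion: 100=1  101=20  102=11  103=2
Finish order: 100 → 103 → 102 → 101

101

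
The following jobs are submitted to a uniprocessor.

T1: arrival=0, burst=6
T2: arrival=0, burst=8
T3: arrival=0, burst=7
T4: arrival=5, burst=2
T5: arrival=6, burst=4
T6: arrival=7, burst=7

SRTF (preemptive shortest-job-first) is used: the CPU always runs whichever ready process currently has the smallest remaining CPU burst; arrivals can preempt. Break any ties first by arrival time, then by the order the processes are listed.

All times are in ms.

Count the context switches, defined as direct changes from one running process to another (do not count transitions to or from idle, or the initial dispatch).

Timeline: | T1 0-6 | T4 6-8 | T5 8-12 | T3 12-19 | T6 19-26 | T2 26-34 |
Completion: T1=6  T2=34  T3=19  T4=8  T5=12  T6=26
Turnaround (C−A): T1=6  T2=34  T3=19  T4=3  T5=6  T6=19

5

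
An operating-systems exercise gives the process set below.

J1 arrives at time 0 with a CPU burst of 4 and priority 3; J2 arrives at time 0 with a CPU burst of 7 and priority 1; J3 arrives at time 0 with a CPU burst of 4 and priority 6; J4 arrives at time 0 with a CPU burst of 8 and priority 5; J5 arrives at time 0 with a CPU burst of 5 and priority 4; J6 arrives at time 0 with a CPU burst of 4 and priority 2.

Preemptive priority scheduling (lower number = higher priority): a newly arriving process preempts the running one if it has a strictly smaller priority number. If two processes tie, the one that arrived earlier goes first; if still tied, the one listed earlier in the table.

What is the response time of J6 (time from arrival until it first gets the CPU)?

Timeline: | J2 0-7 | J6 7-11 | J1 11-15 | J5 15-20 | J4 20-28 | J3 28-32 |
Completion: J1=15  J2=7  J3=32  J4=28  J5=20  J6=11
Response(J6) = first start − arrival = 7 − 0 = 7

7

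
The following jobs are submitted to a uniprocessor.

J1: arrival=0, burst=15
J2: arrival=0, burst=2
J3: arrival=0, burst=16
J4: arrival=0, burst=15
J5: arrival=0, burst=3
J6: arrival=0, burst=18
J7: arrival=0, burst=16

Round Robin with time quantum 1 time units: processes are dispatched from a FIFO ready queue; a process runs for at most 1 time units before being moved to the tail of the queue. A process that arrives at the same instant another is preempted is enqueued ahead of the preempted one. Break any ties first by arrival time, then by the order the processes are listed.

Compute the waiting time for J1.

Timeline: | J1 0-1 | J2 1-2 | J3 2-3 | J4 3-4 | J5 4-5 | J6 5-6 | J7 6-7 | J1 7-8 | J2 8-9 | J3 9-10 | J4 10-11 | J5 11-12 | J6 12-13 | J7 13-14 | J1 14-15 | J3 15-16 | J4 16-17 | J5 17-18 | J6 18-19 | J7 19-20 | J1 20-21 | J3 21-22 | J4 22-23 | J6 23-24 | J7 24-25 | J1 25-26 | J3 26-27 | J4 27-28 | J6 28-29 | J7 29-30 | J1 30-31 | J3 31-32 | J4 32-33 | J6 33-34 | J7 34-35 | J1 35-36 | J3 36-37 | J4 37-38 | J6 38-39 | J7 39-40 | J1 40-41 | J3 41-42 | J4 42-43 | J6 43-44 | J7 44-45 | J1 45-46 | J3 46-47 | J4 47-48 | J6 48-49 | J7 49-50 | J1 50-51 | J3 51-52 | J4 52-53 | J6 53-54 | J7 54-55 | J1 55-56 | J3 56-57 | J4 57-58 | J6 58-59 | J7 59-60 | J1 60-61 | J3 61-62 | J4 62-63 | J6 63-64 | J7 64-65 | J1 65-66 | J3 66-67 | J4 67-68 | J6 68-69 | J7 69-70 | J1 70-71 | J3 71-72 | J4 72-73 | J6 73-74 | J7 74-75 | J1 75-76 | J3 76-77 | J4 77-78 | J6 78-79 | J7 79-80 | J3 80-81 | J6 81-82 | J7 82-83 | J6 83-85 |
Completion: J1=76  J2=9  J3=81  J4=78  J5=18  J6=85  J7=83
Waiting(J1) = turnaround − burst = 76 − 15 = 61

61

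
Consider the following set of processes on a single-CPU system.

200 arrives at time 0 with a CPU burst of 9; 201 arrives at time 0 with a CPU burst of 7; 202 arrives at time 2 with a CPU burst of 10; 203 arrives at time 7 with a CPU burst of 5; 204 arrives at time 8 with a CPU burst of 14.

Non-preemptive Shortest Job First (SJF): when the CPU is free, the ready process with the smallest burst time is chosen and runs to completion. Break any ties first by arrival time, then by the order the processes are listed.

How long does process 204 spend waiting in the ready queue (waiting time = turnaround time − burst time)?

23

Timeline: | 201 0-7 | 203 7-12 | 200 12-21 | 202 21-31 | 204 31-45 |
Completion: 200=21  201=7  202=31  203=12  204=45
Turnaround (C−A): 200=21  201=7  202=29  203=5  204=37
Waiting(204) = turnaround − burst = 37 − 14 = 23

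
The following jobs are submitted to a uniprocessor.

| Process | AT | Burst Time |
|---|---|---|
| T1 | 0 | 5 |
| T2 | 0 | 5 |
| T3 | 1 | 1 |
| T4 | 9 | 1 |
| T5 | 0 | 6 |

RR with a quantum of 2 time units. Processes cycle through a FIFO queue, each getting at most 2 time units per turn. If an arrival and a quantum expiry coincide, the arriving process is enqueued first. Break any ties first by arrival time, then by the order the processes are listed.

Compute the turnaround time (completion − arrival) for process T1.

15

Schedule: | T1 0-2 | T2 2-4 | T5 4-6 | T3 6-7 | T1 7-9 | T2 9-11 | T5 11-13 | T4 13-14 | T1 14-15 | T2 15-16 | T5 16-18 |
Completion: T1=15  T2=16  T3=7  T4=14  T5=18
Turnaround(T1) = completion − arrival = 15 − 0 = 15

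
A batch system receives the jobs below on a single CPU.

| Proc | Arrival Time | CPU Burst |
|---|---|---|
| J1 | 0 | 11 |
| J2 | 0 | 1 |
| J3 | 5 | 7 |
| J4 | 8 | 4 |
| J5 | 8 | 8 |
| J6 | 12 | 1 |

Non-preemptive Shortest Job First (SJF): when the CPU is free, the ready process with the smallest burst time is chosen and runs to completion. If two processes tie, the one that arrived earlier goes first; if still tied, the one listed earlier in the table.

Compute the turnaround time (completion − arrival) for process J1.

Gantt: | J2 0-1 | J1 1-12 | J6 12-13 | J4 13-17 | J3 17-24 | J5 24-32 |
Completion: J1=12  J2=1  J3=24  J4=17  J5=32  J6=13
Turnaround(J1) = completion − arrival = 12 − 0 = 12

12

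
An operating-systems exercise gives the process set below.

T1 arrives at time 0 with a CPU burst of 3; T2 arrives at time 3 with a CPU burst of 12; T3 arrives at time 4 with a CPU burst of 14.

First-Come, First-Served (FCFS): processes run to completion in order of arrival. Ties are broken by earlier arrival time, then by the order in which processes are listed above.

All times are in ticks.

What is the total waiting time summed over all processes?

Schedule: | T1 0-3 | T2 3-15 | T3 15-29 |
Completion: T1=3  T2=15  T3=29
Turnaround (C−A): T1=3  T2=12  T3=25
Waiting = turnaround − burst: T1=0, T2=0, T3=11
Total waiting = 0 + 0 + 11 = 11

11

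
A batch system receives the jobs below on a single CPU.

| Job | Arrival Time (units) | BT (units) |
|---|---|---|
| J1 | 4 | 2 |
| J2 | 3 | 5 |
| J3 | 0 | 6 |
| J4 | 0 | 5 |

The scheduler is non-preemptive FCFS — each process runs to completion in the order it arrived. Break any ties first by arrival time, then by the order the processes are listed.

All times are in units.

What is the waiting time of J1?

Timeline: | J3 0-6 | J4 6-11 | J2 11-16 | J1 16-18 |
Completion: J1=18  J2=16  J3=6  J4=11
Waiting(J1) = turnaround − burst = 14 − 2 = 12

12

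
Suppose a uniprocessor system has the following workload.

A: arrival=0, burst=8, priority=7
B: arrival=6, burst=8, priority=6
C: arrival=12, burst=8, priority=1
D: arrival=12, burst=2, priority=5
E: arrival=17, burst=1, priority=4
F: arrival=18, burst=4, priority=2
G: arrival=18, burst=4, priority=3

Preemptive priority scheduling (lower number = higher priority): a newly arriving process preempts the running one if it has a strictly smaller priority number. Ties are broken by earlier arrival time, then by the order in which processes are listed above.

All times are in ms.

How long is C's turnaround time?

Timeline: | A 0-6 | B 6-12 | C 12-20 | F 20-24 | G 24-28 | E 28-29 | D 29-31 | B 31-33 | A 33-35 |
Completion: A=35  B=33  C=20  D=31  E=29  F=24  G=28
Turnaround(C) = completion − arrival = 20 − 12 = 8

8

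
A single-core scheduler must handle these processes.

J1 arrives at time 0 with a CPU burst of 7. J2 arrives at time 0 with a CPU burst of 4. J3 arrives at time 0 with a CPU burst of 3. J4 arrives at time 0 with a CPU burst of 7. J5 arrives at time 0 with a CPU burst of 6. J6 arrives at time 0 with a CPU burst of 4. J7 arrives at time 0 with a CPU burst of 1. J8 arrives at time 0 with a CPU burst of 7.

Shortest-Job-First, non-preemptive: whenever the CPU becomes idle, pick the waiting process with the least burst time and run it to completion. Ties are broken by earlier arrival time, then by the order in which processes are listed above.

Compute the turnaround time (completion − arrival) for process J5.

18

Gantt: | J7 0-1 | J3 1-4 | J2 4-8 | J6 8-12 | J5 12-18 | J1 18-25 | J4 25-32 | J8 32-39 |
Completion: J1=25  J2=8  J3=4  J4=32  J5=18  J6=12  J7=1  J8=39
Turnaround(J5) = completion − arrival = 18 − 0 = 18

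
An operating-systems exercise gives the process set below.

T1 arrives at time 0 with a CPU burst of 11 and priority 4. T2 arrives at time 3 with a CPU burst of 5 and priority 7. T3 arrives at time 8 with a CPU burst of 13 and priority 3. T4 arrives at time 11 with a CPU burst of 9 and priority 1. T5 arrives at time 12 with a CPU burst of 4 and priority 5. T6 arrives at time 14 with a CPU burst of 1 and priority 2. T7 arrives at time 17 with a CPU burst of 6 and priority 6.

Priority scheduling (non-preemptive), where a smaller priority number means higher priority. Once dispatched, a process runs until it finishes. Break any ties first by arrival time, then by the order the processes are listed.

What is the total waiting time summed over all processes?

103

Timeline: | T1 0-11 | T4 11-20 | T6 20-21 | T3 21-34 | T5 34-38 | T7 38-44 | T2 44-49 |
Completion: T1=11  T2=49  T3=34  T4=20  T5=38  T6=21  T7=44
Turnaround (C−A): T1=11  T2=46  T3=26  T4=9  T5=26  T6=7  T7=27
Waiting = turnaround − burst: T1=0, T2=41, T3=13, T4=0, T5=22, T6=6, T7=21
Total waiting = 0 + 41 + 13 + 0 + 22 + 6 + 21 = 103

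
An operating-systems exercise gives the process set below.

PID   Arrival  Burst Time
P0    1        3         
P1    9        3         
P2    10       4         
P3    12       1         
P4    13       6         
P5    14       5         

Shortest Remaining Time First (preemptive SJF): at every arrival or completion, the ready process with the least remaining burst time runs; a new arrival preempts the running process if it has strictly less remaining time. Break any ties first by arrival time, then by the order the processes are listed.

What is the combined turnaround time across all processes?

Schedule: | idle 0-1 | P0 1-4 | idle 4-9 | P1 9-12 | P3 12-13 | P2 13-17 | P5 17-22 | P4 22-28 |
Completion: P0=4  P1=12  P2=17  P3=13  P4=28  P5=22
Turnaround (C−A): P0=3  P1=3  P2=7  P3=1  P4=15  P5=8
Turnaround = completion − arrival: P0=3, P1=3, P2=7, P3=1, P4=15, P5=8
Total turnaround = 3 + 3 + 7 + 1 + 15 + 8 = 37

37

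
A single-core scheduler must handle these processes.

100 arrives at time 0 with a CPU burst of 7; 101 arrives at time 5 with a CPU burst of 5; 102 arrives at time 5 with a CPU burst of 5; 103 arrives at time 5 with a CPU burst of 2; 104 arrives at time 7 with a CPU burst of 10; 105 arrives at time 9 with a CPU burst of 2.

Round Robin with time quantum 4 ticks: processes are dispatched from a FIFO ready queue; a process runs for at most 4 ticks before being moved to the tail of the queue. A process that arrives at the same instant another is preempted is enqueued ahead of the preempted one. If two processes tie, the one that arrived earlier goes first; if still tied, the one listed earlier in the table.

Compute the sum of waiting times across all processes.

Timeline: | 100 0-7 | 101 7-11 | 102 11-15 | 103 15-17 | 104 17-21 | 105 21-23 | 101 23-24 | 102 24-25 | 104 25-31 |
Completion: 100=7  101=24  102=25  103=17  104=31  105=23
Turnaround (C−A): 100=7  101=19  102=20  103=12  104=24  105=14
Waiting = turnaround − burst: 100=0, 101=14, 102=15, 103=10, 104=14, 105=12
Total waiting = 0 + 14 + 15 + 10 + 14 + 12 = 65

65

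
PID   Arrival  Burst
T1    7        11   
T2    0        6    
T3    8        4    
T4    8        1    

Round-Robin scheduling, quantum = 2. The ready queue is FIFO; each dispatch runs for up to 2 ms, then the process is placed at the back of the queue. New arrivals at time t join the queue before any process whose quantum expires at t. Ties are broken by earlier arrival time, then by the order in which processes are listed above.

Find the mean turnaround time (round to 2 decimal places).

Schedule: | T2 0-6 | idle 6-7 | T1 7-9 | T3 9-11 | T4 11-12 | T1 12-14 | T3 14-16 | T1 16-23 |
Completion: T1=23  T2=6  T3=16  T4=12
Turnaround times: T1=16, T2=6, T3=8, T4=4
Average turnaround = (16+6+8+4) / 4 = 34/4 = 8.50

8.50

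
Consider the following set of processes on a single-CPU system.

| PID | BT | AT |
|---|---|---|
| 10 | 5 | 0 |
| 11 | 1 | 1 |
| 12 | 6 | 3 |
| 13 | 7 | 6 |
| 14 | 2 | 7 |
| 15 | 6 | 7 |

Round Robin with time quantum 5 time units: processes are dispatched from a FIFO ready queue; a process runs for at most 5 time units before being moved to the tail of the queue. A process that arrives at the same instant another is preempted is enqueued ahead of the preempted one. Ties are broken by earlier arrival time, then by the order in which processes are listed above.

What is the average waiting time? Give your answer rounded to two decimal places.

9.17

Timeline: | 10 0-5 | 11 5-6 | 12 6-11 | 13 11-16 | 14 16-18 | 15 18-23 | 12 23-24 | 13 24-26 | 15 26-27 |
Completion: 10=5  11=6  12=24  13=26  14=18  15=27
Turnaround (C−A): 10=5  11=5  12=21  13=20  14=11  15=20
Waiting times: 10=0, 11=4, 12=15, 13=13, 14=9, 15=14
Average waiting = (0+4+15+13+9+14) / 6 = 55/6 = 9.17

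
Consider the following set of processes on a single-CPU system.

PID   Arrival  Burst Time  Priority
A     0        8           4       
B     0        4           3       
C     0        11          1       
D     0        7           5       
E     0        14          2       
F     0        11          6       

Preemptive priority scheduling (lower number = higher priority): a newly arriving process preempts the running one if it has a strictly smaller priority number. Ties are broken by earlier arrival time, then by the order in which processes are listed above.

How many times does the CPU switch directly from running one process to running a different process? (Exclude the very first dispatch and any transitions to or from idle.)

5

Gantt: | C 0-11 | E 11-25 | B 25-29 | A 29-37 | D 37-44 | F 44-55 |
Completion: A=37  B=29  C=11  D=44  E=25  F=55
Turnaround (C−A): A=37  B=29  C=11  D=44  E=25  F=55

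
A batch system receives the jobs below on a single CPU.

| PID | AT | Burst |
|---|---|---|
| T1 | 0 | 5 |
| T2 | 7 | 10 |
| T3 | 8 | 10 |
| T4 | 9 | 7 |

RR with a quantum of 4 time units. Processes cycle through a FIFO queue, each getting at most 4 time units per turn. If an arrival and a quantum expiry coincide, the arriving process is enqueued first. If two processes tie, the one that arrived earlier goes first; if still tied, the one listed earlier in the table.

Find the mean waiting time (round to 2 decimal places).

Gantt: | T1 0-5 | idle 5-7 | T2 7-11 | T3 11-15 | T4 15-19 | T2 19-23 | T3 23-27 | T4 27-30 | T2 30-32 | T3 32-34 |
Completion: T1=5  T2=32  T3=34  T4=30
Waiting times: T1=0, T2=15, T3=16, T4=14
Average waiting = (0+15+16+14) / 4 = 45/4 = 11.25

11.25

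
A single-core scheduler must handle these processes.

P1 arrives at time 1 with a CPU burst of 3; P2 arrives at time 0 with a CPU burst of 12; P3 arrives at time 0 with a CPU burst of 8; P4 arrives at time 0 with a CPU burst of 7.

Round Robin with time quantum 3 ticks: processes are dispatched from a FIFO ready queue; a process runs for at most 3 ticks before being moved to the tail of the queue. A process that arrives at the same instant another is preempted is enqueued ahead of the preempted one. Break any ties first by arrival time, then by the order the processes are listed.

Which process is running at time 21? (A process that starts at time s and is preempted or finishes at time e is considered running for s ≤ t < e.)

Gantt: | P2 0-3 | P3 3-6 | P4 6-9 | P1 9-12 | P2 12-15 | P3 15-18 | P4 18-21 | P2 21-24 | P3 24-26 | P4 26-27 | P2 27-30 |
Completion: P1=12  P2=30  P3=26  P4=27

P2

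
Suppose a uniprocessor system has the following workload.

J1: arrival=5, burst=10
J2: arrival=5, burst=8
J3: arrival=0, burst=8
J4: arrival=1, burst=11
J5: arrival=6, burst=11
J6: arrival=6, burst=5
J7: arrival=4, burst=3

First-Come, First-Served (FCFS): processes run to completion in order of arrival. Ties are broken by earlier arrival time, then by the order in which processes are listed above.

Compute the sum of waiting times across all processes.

145

Schedule: | J3 0-8 | J4 8-19 | J7 19-22 | J1 22-32 | J2 32-40 | J5 40-51 | J6 51-56 |
Completion: J1=32  J2=40  J3=8  J4=19  J5=51  J6=56  J7=22
Turnaround (C−A): J1=27  J2=35  J3=8  J4=18  J5=45  J6=50  J7=18
Waiting = turnaround − burst: J1=17, J2=27, J3=0, J4=7, J5=34, J6=45, J7=15
Total waiting = 17 + 27 + 0 + 7 + 34 + 45 + 15 = 145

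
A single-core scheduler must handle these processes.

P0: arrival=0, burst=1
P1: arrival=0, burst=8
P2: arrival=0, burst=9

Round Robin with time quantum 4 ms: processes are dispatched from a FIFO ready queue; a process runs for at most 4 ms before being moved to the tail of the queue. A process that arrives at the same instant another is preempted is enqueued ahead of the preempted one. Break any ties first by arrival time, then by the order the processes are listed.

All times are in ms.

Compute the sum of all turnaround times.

32

Timeline: | P0 0-1 | P1 1-5 | P2 5-9 | P1 9-13 | P2 13-18 |
Completion: P0=1  P1=13  P2=18
Turnaround = completion − arrival: P0=1, P1=13, P2=18
Total turnaround = 1 + 13 + 18 = 32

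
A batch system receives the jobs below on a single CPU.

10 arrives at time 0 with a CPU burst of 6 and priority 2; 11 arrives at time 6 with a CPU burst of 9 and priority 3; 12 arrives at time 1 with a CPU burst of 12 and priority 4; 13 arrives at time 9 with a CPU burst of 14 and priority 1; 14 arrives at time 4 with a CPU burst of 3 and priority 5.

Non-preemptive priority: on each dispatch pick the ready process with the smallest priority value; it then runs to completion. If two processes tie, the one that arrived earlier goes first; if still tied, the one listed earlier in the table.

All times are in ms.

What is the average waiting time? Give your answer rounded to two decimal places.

Schedule: | 10 0-6 | 11 6-15 | 13 15-29 | 12 29-41 | 14 41-44 |
Completion: 10=6  11=15  12=41  13=29  14=44
Turnaround (C−A): 10=6  11=9  12=40  13=20  14=40
Waiting times: 10=0, 11=0, 12=28, 13=6, 14=37
Average waiting = (0+0+28+6+37) / 5 = 71/5 = 14.20

14.20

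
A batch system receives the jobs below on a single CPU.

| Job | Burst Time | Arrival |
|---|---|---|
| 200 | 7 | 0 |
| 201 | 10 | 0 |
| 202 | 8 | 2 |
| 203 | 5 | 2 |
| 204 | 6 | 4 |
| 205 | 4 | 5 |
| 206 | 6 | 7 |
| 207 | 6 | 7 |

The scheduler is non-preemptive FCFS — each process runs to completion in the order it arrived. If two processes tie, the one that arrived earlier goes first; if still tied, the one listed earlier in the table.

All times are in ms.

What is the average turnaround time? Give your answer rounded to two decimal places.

Gantt: | 200 0-7 | 201 7-17 | 202 17-25 | 203 25-30 | 204 30-36 | 205 36-40 | 206 40-46 | 207 46-52 |
Completion: 200=7  201=17  202=25  203=30  204=36  205=40  206=46  207=52
Turnaround times: 200=7, 201=17, 202=23, 203=28, 204=32, 205=35, 206=39, 207=45
Average turnaround = (7+17+23+28+32+35+39+45) / 8 = 226/8 = 28.25

28.25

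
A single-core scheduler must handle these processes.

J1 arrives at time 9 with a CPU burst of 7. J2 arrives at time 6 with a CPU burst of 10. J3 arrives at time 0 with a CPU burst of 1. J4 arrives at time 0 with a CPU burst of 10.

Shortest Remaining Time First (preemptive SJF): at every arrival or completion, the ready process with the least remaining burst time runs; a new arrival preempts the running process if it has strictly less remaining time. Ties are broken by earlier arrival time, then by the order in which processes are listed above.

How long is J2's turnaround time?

Schedule: | J3 0-1 | J4 1-11 | J1 11-18 | J2 18-28 |
Completion: J1=18  J2=28  J3=1  J4=11
Turnaround (C−A): J1=9  J2=22  J3=1  J4=11
Turnaround(J2) = completion − arrival = 28 − 6 = 22

22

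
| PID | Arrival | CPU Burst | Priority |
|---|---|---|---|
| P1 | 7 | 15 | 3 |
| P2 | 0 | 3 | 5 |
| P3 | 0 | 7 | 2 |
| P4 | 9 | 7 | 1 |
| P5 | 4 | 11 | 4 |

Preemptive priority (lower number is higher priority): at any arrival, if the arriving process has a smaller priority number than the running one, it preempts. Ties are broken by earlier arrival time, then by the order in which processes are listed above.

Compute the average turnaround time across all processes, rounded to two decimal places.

23.00

Gantt: | P3 0-7 | P1 7-9 | P4 9-16 | P1 16-29 | P5 29-40 | P2 40-43 |
Completion: P1=29  P2=43  P3=7  P4=16  P5=40
Turnaround times: P1=22, P2=43, P3=7, P4=7, P5=36
Average turnaround = (22+43+7+7+36) / 5 = 115/5 = 23.00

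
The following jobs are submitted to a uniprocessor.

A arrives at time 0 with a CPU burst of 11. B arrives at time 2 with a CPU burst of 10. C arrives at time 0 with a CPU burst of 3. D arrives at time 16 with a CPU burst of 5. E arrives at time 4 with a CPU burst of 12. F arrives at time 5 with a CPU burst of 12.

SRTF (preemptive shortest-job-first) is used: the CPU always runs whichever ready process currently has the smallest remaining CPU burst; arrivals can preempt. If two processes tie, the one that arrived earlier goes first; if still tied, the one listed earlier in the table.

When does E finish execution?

Schedule: | C 0-3 | B 3-13 | A 13-16 | D 16-21 | A 21-29 | E 29-41 | F 41-53 |
Completion: A=29  B=13  C=3  D=21  E=41  F=53

41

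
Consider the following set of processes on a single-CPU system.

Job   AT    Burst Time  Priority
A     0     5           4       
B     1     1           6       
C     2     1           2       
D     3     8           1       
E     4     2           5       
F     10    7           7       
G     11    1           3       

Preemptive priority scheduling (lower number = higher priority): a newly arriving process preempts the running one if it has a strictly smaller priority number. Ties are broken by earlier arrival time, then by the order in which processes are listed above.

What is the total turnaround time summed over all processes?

70

Timeline: | A 0-2 | C 2-3 | D 3-11 | G 11-12 | A 12-15 | E 15-17 | B 17-18 | F 18-25 |
Completion: A=15  B=18  C=3  D=11  E=17  F=25  G=12
Turnaround (C−A): A=15  B=17  C=1  D=8  E=13  F=15  G=1
Turnaround = completion − arrival: A=15, B=17, C=1, D=8, E=13, F=15, G=1
Total turnaround = 15 + 17 + 1 + 8 + 13 + 15 + 1 = 70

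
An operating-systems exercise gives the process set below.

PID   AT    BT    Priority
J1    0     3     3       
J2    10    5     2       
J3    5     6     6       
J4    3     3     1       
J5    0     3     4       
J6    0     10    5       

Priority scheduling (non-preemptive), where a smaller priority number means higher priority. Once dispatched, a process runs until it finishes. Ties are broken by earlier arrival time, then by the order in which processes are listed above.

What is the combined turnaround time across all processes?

Timeline: | J1 0-3 | J4 3-6 | J5 6-9 | J6 9-19 | J2 19-24 | J3 24-30 |
Completion: J1=3  J2=24  J3=30  J4=6  J5=9  J6=19
Turnaround (C−A): J1=3  J2=14  J3=25  J4=3  J5=9  J6=19
Turnaround = completion − arrival: J1=3, J2=14, J3=25, J4=3, J5=9, J6=19
Total turnaround = 3 + 14 + 25 + 3 + 9 + 19 = 73

73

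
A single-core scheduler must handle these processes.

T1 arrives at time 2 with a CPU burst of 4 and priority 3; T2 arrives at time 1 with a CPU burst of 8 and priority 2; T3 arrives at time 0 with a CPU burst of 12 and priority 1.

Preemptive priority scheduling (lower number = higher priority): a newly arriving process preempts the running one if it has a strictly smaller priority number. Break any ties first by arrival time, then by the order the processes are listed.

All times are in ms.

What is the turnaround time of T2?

Timeline: | T3 0-12 | T2 12-20 | T1 20-24 |
Completion: T1=24  T2=20  T3=12
Turnaround(T2) = completion − arrival = 20 − 1 = 19

19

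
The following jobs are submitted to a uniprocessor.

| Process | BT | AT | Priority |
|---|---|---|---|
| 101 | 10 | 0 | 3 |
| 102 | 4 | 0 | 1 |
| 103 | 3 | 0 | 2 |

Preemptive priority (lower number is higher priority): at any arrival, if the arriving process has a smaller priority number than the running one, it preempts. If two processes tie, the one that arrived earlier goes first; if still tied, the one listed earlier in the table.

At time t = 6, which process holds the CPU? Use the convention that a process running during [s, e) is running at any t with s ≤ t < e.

Timeline: | 102 0-4 | 103 4-7 | 101 7-17 |
Completion: 101=17  102=4  103=7
Turnaround (C−A): 101=17  102=4  103=7

103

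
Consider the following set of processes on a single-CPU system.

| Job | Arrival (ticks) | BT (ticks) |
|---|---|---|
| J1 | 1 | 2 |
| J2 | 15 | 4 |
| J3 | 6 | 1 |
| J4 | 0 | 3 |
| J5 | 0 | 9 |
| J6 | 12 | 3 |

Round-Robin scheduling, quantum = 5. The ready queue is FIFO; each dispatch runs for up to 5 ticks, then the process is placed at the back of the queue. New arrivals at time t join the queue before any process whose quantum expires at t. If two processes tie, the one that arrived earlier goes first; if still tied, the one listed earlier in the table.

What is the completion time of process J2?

Schedule: | J4 0-3 | J5 3-8 | J1 8-10 | J3 10-11 | J5 11-15 | J6 15-18 | J2 18-22 |
Completion: J1=10  J2=22  J3=11  J4=3  J5=15  J6=18

22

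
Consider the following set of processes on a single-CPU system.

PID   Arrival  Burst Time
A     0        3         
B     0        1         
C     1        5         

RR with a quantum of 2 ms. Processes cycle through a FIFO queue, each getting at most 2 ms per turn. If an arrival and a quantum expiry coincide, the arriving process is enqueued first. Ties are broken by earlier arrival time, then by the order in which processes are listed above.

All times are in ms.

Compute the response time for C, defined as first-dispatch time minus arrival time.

2

Schedule: | A 0-2 | B 2-3 | C 3-5 | A 5-6 | C 6-9 |
Completion: A=6  B=3  C=9
Turnaround (C−A): A=6  B=3  C=8
Response(C) = first start − arrival = 3 − 1 = 2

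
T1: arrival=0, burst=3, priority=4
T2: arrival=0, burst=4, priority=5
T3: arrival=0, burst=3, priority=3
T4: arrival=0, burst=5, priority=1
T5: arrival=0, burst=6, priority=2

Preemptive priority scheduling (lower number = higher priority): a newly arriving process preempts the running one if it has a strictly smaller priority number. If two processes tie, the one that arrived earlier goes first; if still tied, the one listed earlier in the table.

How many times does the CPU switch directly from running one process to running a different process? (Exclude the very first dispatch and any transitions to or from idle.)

4

Schedule: | T4 0-5 | T5 5-11 | T3 11-14 | T1 14-17 | T2 17-21 |
Completion: T1=17  T2=21  T3=14  T4=5  T5=11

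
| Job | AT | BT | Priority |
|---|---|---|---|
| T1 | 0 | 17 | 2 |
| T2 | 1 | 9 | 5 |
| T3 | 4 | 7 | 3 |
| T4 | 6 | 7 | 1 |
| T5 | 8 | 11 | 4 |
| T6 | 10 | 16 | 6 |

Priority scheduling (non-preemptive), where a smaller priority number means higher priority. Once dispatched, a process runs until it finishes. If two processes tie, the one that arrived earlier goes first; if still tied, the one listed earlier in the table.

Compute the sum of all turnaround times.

203

Schedule: | T1 0-17 | T4 17-24 | T3 24-31 | T5 31-42 | T2 42-51 | T6 51-67 |
Completion: T1=17  T2=51  T3=31  T4=24  T5=42  T6=67
Turnaround (C−A): T1=17  T2=50  T3=27  T4=18  T5=34  T6=57
Turnaround = completion − arrival: T1=17, T2=50, T3=27, T4=18, T5=34, T6=57
Total turnaround = 17 + 50 + 27 + 18 + 34 + 57 = 203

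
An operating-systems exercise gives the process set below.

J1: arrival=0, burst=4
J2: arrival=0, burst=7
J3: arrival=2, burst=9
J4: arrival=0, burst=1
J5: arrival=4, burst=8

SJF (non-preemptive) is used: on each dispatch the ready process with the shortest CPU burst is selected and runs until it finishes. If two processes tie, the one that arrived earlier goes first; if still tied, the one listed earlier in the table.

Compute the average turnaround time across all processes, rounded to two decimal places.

12.20

Schedule: | J4 0-1 | J1 1-5 | J2 5-12 | J5 12-20 | J3 20-29 |
Completion: J1=5  J2=12  J3=29  J4=1  J5=20
Turnaround (C−A): J1=5  J2=12  J3=27  J4=1  J5=16
Turnaround times: J1=5, J2=12, J3=27, J4=1, J5=16
Average turnaround = (5+12+27+1+16) / 5 = 61/5 = 12.20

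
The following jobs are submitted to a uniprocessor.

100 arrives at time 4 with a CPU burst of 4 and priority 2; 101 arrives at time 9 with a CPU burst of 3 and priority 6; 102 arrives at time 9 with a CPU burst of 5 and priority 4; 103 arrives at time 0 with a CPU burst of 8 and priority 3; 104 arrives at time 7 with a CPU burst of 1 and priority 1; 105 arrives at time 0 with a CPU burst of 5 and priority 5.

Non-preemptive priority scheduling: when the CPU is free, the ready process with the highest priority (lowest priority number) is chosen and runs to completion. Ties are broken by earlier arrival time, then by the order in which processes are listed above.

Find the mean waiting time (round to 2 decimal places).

Schedule: | 103 0-8 | 104 8-9 | 100 9-13 | 102 13-18 | 105 18-23 | 101 23-26 |
Completion: 100=13  101=26  102=18  103=8  104=9  105=23
Waiting times: 100=5, 101=14, 102=4, 103=0, 104=1, 105=18
Average waiting = (5+14+4+0+1+18) / 6 = 42/6 = 7.00

7.00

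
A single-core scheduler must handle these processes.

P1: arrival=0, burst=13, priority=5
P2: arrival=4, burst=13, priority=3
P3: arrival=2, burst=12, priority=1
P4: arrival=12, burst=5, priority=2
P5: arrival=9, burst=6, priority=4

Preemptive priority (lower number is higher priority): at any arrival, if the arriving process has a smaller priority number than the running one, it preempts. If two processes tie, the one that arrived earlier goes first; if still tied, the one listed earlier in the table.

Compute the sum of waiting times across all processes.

Gantt: | P1 0-2 | P3 2-14 | P4 14-19 | P2 19-32 | P5 32-38 | P1 38-49 |
Completion: P1=49  P2=32  P3=14  P4=19  P5=38
Turnaround (C−A): P1=49  P2=28  P3=12  P4=7  P5=29
Waiting = turnaround − burst: P1=36, P2=15, P3=0, P4=2, P5=23
Total waiting = 36 + 15 + 0 + 2 + 23 = 76

76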